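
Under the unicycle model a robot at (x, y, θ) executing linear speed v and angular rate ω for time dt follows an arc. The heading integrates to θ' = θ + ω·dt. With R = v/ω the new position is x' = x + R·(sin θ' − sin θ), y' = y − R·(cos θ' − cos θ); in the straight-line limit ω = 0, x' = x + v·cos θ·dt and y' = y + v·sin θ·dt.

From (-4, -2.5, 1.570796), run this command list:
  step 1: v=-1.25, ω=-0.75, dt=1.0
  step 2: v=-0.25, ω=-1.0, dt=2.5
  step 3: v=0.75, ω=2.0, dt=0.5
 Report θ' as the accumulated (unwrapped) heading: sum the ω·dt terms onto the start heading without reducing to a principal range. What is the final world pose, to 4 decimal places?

(-4.7414, -3.7710, -0.6792)

step 1: θ'=0.8208 (R=1.6667) → pose (-4.4472, -3.6361, 0.8208)
step 2: θ'=-1.6792 (R=0.2500) → pose (-4.8786, -3.4386, -1.6792)
step 3: θ'=-0.6792 (R=0.3750) → pose (-4.7414, -3.7710, -0.6792)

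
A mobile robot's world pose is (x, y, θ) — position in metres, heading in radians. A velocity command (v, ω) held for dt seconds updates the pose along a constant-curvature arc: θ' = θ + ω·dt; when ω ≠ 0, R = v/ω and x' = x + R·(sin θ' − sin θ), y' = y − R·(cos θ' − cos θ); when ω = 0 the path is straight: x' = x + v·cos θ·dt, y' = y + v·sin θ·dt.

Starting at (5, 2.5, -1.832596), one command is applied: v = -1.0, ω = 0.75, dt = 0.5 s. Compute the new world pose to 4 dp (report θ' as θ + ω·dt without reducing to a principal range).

(5.0369, 2.9957, -1.4576)

θ' = -1.8326 + 0.75·0.5 = -1.4576
R = v/ω = -1.0/0.75 = -1.3333
x' = 5 + -1.3333·(sin -1.4576 − sin -1.8326) = 5.0369
y' = 2.5 − -1.3333·(cos -1.4576 − cos -1.8326) = 2.9957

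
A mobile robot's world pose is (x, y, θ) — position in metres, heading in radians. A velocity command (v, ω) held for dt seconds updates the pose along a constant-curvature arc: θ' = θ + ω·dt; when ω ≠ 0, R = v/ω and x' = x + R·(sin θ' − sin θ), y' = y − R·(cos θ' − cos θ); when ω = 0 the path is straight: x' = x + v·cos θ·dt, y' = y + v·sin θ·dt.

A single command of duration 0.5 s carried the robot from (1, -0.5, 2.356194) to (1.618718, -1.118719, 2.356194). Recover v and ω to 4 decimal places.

Δθ = 2.356194 − 2.356194 = 0.000000
ω = Δθ/dt = 0.000000/0.5 = 0.0000
ω = 0 → v = (Δx·cos θ + Δy·sin θ)/dt = -1.7500

v = -1.7500, ω = 0.0000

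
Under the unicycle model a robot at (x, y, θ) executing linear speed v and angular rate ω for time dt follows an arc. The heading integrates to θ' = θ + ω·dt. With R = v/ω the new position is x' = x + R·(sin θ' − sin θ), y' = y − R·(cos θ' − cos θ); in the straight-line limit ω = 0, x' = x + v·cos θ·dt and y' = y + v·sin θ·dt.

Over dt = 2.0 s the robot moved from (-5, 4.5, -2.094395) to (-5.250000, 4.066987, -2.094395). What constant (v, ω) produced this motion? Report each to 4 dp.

Δθ = -2.094395 − -2.094395 = 0.000000
ω = Δθ/dt = 0.000000/2.0 = 0.0000
ω = 0 → v = (Δx·cos θ + Δy·sin θ)/dt = 0.2500

v = 0.2500, ω = 0.0000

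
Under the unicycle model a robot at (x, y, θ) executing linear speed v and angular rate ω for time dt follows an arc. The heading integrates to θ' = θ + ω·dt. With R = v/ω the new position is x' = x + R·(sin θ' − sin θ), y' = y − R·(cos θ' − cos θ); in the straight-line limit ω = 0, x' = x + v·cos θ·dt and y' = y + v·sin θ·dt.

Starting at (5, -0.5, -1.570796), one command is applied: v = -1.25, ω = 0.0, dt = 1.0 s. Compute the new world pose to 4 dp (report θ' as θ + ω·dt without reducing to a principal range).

(5.0000, 0.7500, -1.5708)

θ' = -1.5708 + 0.0·1.0 = -1.5708
ω = 0 → straight: x' = 5 + -1.25·cos(-1.5708)·1.0 = 5.0000
y' = -0.5 + -1.25·sin(-1.5708)·1.0 = 0.7500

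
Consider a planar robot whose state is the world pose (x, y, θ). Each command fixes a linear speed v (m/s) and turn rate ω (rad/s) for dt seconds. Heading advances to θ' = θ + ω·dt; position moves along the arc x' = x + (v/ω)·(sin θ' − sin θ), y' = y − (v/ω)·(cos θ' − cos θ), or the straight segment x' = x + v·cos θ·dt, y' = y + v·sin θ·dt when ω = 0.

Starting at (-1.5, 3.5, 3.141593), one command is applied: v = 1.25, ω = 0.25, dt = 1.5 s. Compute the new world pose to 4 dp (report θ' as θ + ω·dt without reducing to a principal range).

(-3.3314, 3.1525, 3.5166)

θ' = 3.1416 + 0.25·1.5 = 3.5166
R = v/ω = 1.25/0.25 = 5.0000
x' = -1.5 + 5.0000·(sin 3.5166 − sin 3.1416) = -3.3314
y' = 3.5 − 5.0000·(cos 3.5166 − cos 3.1416) = 3.1525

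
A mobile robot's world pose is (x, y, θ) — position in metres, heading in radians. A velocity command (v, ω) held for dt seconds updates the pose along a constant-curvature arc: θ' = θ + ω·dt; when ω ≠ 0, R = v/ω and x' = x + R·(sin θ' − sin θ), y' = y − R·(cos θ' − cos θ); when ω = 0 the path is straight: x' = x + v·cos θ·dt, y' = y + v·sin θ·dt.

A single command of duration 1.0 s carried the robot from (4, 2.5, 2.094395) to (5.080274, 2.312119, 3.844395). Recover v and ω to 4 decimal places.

Δθ = 3.844395 − 2.094395 = 1.750000
ω = Δθ/dt = 1.750000/1.0 = 1.7500
R = Δx/(sin θ' − sin θ) = -0.7143
v = R·ω = -0.7143·1.7500 = -1.2500

v = -1.2500, ω = 1.7500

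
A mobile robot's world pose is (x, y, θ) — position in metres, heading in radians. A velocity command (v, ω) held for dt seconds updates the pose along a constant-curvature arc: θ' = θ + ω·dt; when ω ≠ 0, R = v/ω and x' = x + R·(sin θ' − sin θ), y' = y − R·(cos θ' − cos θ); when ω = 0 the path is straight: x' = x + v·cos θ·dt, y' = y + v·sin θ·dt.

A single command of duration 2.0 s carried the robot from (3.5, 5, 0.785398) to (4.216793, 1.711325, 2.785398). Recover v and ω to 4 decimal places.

v = -2.0000, ω = 1.0000

Δθ = 2.785398 − 0.785398 = 2.000000
ω = Δθ/dt = 2.000000/2.0 = 1.0000
R = −Δy/(cos θ' − cos θ) = -2.0000
v = R·ω = -2.0000·1.0000 = -2.0000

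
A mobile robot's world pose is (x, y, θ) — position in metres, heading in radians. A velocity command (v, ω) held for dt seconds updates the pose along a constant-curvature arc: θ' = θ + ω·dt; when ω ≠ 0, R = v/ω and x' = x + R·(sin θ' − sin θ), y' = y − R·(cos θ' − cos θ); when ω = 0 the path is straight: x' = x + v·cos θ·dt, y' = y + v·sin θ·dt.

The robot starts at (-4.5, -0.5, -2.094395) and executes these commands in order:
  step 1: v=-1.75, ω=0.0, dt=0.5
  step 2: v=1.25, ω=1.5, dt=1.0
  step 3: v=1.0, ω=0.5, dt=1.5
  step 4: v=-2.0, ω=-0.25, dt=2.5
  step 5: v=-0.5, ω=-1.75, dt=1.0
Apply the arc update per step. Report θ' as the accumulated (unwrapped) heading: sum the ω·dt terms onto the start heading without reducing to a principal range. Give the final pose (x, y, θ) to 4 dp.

(-7.3346, 0.0278, -2.2194)

step 1: θ'=-2.0944 (straight) → pose (-4.0625, 0.2578, -2.0944)
step 2: θ'=-0.5944 (R=0.8333) → pose (-3.8075, -0.8493, -0.5944)
step 3: θ'=0.1556 (R=2.0000) → pose (-2.3775, -1.1682, 0.1556)
step 4: θ'=-0.4694 (R=8.0000) → pose (-7.2361, -0.3996, -0.4694)
step 5: θ'=-2.2194 (R=0.2857) → pose (-7.3346, 0.0278, -2.2194)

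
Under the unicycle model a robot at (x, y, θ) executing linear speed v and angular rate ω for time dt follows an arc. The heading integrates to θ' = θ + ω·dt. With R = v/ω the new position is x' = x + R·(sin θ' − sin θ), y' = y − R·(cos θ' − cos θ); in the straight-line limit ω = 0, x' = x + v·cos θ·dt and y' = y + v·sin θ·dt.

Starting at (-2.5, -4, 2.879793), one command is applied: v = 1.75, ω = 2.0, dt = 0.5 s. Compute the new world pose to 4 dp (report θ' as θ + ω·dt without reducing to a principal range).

(-3.3153, -4.1980, 3.8798)

θ' = 2.8798 + 2.0·0.5 = 3.8798
R = v/ω = 1.75/2.0 = 0.8750
x' = -2.5 + 0.8750·(sin 3.8798 − sin 2.8798) = -3.3153
y' = -4 − 0.8750·(cos 3.8798 − cos 2.8798) = -4.1980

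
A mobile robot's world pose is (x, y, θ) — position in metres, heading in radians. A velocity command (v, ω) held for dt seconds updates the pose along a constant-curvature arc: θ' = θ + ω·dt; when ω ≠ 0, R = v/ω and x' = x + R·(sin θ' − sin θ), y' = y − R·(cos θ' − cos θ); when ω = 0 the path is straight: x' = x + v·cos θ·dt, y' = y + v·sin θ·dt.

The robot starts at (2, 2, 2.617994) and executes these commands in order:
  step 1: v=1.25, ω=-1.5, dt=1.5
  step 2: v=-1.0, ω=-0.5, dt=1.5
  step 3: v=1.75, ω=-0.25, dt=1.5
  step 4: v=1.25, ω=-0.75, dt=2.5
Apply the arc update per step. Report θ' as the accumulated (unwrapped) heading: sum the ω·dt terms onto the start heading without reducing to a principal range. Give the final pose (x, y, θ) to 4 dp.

step 1: θ'=0.3680 (R=-0.8333) → pose (2.1169, 3.4992, 0.3680)
step 2: θ'=-0.3820 (R=2.0000) → pose (0.6518, 3.5095, -0.3820)
step 3: θ'=-0.7570 (R=-7.0000) → pose (2.8496, 2.1023, -0.7570)
step 4: θ'=-2.6320 (R=-1.6667) → pose (2.5180, -0.5641, -2.6320)

(2.5180, -0.5641, -2.6320)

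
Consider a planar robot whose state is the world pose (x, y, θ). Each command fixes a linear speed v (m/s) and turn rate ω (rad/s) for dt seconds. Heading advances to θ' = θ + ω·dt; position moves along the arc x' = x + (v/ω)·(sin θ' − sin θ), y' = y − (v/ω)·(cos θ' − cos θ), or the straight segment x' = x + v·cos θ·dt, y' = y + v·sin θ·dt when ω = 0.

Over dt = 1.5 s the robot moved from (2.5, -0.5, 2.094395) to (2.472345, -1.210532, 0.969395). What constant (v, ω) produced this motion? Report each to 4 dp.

v = -0.5000, ω = -0.7500

Δθ = 0.969395 − 2.094395 = -1.125000
ω = Δθ/dt = -1.125000/1.5 = -0.7500
R = −Δy/(cos θ' − cos θ) = 0.6667
v = R·ω = 0.6667·-0.7500 = -0.5000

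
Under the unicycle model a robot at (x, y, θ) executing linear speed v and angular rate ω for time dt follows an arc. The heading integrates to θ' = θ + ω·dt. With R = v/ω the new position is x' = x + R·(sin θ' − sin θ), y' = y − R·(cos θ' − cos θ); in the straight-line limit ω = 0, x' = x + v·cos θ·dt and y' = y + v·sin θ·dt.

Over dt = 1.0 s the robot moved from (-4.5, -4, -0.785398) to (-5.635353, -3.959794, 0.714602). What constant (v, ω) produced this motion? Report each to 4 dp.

Δθ = 0.714602 − -0.785398 = 1.500000
ω = Δθ/dt = 1.500000/1.0 = 1.5000
R = Δx/(sin θ' − sin θ) = -0.8333
v = R·ω = -0.8333·1.5000 = -1.2500

v = -1.2500, ω = 1.5000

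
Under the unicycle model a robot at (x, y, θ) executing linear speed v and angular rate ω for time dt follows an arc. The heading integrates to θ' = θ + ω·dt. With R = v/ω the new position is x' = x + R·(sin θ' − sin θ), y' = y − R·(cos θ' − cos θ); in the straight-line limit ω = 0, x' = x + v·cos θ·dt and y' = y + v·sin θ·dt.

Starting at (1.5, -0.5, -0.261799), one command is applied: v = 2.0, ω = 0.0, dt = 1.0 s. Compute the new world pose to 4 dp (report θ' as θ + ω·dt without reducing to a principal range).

θ' = -0.2618 + 0.0·1.0 = -0.2618
ω = 0 → straight: x' = 1.5 + 2.0·cos(-0.2618)·1.0 = 3.4319
y' = -0.5 + 2.0·sin(-0.2618)·1.0 = -1.0176

(3.4319, -1.0176, -0.2618)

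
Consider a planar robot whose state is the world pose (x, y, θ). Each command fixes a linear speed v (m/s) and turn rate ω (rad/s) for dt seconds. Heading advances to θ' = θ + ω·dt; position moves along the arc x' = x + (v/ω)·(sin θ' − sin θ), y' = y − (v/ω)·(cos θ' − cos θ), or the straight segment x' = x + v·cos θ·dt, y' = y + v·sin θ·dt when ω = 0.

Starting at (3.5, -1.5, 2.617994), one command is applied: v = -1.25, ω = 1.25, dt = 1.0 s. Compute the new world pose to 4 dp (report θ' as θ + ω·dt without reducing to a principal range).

(4.6642, -1.3815, 3.8680)

θ' = 2.6180 + 1.25·1.0 = 3.8680
R = v/ω = -1.25/1.25 = -1.0000
x' = 3.5 + -1.0000·(sin 3.8680 − sin 2.6180) = 4.6642
y' = -1.5 − -1.0000·(cos 3.8680 − cos 2.6180) = -1.3815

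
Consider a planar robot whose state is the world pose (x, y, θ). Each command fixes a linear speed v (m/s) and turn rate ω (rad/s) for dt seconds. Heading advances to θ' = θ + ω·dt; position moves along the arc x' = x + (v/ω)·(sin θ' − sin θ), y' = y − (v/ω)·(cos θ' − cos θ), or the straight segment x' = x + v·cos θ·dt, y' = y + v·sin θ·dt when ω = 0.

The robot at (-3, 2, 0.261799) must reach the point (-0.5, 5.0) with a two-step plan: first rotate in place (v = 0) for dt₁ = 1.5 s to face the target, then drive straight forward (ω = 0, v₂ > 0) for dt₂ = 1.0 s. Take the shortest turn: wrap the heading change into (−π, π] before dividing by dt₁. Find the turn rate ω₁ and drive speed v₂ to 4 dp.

ω₁ = 0.4095, v₂ = 3.9051

heading to target = atan2(5−2, -0.5−-3) = 0.8761
Δθ = wrap(0.8761 − 0.2618) = 0.6143; ω₁ = Δθ/dt₁ = 0.4095
distance = √((-0.5−-3)² + (5−2)²) = 3.9051; v₂ = distance/dt₂ = 3.9051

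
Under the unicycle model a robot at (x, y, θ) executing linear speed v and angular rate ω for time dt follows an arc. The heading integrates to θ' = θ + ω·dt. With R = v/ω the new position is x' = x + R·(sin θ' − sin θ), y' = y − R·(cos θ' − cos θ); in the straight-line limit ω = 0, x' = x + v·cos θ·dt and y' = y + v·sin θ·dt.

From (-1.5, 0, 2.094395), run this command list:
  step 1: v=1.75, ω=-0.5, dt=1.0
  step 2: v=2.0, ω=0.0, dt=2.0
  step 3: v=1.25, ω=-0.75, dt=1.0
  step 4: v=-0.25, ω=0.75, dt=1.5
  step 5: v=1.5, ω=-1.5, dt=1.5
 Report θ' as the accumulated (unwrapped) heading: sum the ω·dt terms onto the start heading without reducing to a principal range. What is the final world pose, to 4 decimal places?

step 1: θ'=1.5944 (R=-3.5000) → pose (-1.9679, 1.6674, 1.5944)
step 2: θ'=1.5944 (straight) → pose (-2.0623, 5.6663, 1.5944)
step 3: θ'=0.8444 (R=-1.6667) → pose (-1.6421, 6.8126, 0.8444)
step 4: θ'=1.9694 (R=-0.3333) → pose (-1.7001, 6.4618, 1.9694)
step 5: θ'=-0.2806 (R=-1.0000) → pose (-0.5015, 7.8108, -0.2806)

(-0.5015, 7.8108, -0.2806)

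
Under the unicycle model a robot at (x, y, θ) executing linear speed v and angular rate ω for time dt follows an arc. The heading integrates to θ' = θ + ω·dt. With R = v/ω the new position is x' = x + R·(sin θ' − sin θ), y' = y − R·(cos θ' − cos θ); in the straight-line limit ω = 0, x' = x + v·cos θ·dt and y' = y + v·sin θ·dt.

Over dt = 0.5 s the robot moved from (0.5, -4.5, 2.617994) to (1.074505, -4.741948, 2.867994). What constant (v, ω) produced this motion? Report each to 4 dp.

Δθ = 2.867994 − 2.617994 = 0.250000
ω = Δθ/dt = 0.250000/0.5 = 0.5000
R = Δx/(sin θ' − sin θ) = -2.5000
v = R·ω = -2.5000·0.5000 = -1.2500

v = -1.2500, ω = 0.5000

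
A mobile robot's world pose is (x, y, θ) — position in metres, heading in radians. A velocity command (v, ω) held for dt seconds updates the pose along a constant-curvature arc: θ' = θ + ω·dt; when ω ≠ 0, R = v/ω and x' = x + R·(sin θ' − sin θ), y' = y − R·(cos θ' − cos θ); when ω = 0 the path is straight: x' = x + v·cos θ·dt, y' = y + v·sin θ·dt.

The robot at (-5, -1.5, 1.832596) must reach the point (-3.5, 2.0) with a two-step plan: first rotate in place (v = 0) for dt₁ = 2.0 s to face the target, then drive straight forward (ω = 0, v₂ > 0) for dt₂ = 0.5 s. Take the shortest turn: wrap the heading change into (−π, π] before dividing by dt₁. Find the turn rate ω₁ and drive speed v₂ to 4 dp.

heading to target = atan2(2−-1.5, -3.5−-5) = 1.1659
Δθ = wrap(1.1659 − 1.8326) = -0.6667; ω₁ = Δθ/dt₁ = -0.3333
distance = √((-3.5−-5)² + (2−-1.5)²) = 3.8079; v₂ = distance/dt₂ = 7.6158

ω₁ = -0.3333, v₂ = 7.6158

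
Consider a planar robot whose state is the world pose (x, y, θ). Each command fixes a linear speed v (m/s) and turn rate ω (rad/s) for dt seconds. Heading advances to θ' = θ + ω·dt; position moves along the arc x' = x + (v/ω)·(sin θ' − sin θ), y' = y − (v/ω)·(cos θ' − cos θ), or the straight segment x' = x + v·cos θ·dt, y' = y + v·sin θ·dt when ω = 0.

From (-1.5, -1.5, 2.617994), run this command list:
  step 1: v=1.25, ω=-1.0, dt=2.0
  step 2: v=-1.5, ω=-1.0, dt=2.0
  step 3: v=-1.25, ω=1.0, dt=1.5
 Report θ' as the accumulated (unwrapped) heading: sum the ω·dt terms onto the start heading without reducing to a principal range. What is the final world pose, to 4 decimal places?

(-5.3166, 2.5491, 0.1180)

step 1: θ'=0.6180 (R=-1.2500) → pose (-1.5993, 0.6013, 0.6180)
step 2: θ'=-1.3820 (R=1.5000) → pose (-3.9417, 1.5424, -1.3820)
step 3: θ'=0.1180 (R=-1.2500) → pose (-5.3166, 2.5491, 0.1180)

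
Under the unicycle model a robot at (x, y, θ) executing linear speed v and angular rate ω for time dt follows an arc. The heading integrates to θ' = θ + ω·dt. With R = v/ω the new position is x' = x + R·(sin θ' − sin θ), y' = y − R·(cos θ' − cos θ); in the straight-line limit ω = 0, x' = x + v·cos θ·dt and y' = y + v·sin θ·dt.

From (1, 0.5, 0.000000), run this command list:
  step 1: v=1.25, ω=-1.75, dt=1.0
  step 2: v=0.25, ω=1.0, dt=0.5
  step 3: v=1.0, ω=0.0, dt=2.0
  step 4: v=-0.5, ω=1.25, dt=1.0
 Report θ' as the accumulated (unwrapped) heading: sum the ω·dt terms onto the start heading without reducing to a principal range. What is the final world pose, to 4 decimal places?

step 1: θ'=-1.7500 (R=-0.7143) → pose (1.7028, -0.3416, -1.7500)
step 2: θ'=-1.2500 (R=0.2500) → pose (1.7116, -0.4650, -1.2500)
step 3: θ'=-1.2500 (straight) → pose (2.3422, -2.3630, -1.2500)
step 4: θ'=0.0000 (R=-0.4000) → pose (1.9626, -2.0891, 0.0000)

(1.9626, -2.0891, 0.0000)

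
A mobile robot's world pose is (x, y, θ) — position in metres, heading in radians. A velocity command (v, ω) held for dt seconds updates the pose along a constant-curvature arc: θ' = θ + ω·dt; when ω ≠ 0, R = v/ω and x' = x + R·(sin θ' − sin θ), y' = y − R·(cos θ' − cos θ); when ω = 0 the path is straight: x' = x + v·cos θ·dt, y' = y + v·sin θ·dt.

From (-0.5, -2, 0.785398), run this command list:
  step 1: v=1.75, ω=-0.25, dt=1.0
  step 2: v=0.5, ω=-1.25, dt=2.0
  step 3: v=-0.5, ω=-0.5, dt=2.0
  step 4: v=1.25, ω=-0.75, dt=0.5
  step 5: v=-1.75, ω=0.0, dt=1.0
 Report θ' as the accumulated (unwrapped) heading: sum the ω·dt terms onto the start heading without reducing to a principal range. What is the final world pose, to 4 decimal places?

(3.2938, -1.1639, -3.3396)

step 1: θ'=0.5354 (R=-7.0000) → pose (0.8785, -0.9293, 0.5354)
step 2: θ'=-1.9646 (R=-0.4000) → pose (1.4519, -1.4268, -1.9646)
step 3: θ'=-2.9646 (R=1.0000) → pose (2.1993, -0.8261, -2.9646)
step 4: θ'=-3.3396 (R=-1.6667) → pose (1.5780, -0.8196, -3.3396)
step 5: θ'=-3.3396 (straight) → pose (3.2938, -1.1639, -3.3396)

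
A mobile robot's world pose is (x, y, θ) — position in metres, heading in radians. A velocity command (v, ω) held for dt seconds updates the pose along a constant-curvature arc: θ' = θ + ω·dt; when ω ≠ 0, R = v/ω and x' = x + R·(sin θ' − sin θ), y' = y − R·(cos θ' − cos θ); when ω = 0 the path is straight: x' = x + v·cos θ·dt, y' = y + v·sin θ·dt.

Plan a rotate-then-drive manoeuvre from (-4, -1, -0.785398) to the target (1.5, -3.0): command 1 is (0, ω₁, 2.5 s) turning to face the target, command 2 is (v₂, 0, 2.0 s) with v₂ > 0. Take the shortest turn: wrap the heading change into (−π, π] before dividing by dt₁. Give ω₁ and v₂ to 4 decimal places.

ω₁ = 0.1747, v₂ = 2.9262

heading to target = atan2(-3−-1, 1.5−-4) = -0.3488
Δθ = wrap(-0.3488 − -0.7854) = 0.4366; ω₁ = Δθ/dt₁ = 0.1747
distance = √((1.5−-4)² + (-3−-1)²) = 5.8523; v₂ = distance/dt₂ = 2.9262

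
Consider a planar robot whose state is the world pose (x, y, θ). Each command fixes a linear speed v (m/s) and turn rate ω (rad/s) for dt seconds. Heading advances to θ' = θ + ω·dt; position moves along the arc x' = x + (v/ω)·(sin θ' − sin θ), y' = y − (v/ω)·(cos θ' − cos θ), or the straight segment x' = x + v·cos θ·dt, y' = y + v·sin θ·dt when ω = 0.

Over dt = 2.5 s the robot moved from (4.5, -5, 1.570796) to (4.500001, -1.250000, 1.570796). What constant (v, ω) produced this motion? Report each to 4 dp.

Δθ = 1.570796 − 1.570796 = 0.000000
ω = Δθ/dt = 0.000000/2.5 = 0.0000
ω = 0 → v = (Δx·cos θ + Δy·sin θ)/dt = 1.5000

v = 1.5000, ω = 0.0000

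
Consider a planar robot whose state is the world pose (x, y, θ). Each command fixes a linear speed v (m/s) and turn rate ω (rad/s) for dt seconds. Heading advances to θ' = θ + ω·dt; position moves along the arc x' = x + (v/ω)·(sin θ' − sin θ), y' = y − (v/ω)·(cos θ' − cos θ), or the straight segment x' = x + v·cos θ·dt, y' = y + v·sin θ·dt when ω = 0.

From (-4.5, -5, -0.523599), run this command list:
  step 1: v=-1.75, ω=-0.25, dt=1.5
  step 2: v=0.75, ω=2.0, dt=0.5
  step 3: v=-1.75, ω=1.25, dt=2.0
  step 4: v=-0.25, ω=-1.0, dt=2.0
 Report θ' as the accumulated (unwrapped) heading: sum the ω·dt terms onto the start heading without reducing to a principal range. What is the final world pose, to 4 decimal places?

(-6.7112, -6.4503, 0.6014)

step 1: θ'=-0.8986 (R=7.0000) → pose (-6.4772, -3.2968, -0.8986)
step 2: θ'=0.1014 (R=0.3750) → pose (-6.1458, -3.4363, 0.1014)
step 3: θ'=2.6014 (R=-1.4000) → pose (-6.7241, -6.0298, 2.6014)
step 4: θ'=0.6014 (R=0.2500) → pose (-6.7112, -6.4503, 0.6014)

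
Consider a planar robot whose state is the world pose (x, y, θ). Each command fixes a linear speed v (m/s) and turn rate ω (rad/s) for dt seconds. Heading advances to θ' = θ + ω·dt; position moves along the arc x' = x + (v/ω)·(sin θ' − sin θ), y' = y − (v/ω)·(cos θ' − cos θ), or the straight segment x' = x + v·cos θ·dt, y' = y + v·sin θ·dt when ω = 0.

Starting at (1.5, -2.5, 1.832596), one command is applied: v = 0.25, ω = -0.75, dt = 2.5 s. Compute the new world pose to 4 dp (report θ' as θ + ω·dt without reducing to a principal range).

θ' = 1.8326 + -0.75·2.5 = -0.0424
R = v/ω = 0.25/-0.75 = -0.3333
x' = 1.5 + -0.3333·(sin -0.0424 − sin 1.8326) = 1.8361
y' = -2.5 − -0.3333·(cos -0.0424 − cos 1.8326) = -2.0807

(1.8361, -2.0807, -0.0424)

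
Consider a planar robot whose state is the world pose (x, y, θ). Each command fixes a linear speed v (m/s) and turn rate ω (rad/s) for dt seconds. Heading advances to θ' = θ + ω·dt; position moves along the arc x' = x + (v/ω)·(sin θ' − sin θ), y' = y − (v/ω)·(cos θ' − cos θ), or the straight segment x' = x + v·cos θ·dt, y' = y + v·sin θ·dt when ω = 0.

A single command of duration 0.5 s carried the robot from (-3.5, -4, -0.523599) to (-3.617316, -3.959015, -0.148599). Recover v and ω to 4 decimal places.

Δθ = -0.148599 − -0.523599 = 0.375000
ω = Δθ/dt = 0.375000/0.5 = 0.7500
R = Δx/(sin θ' − sin θ) = -0.3333
v = R·ω = -0.3333·0.7500 = -0.2500

v = -0.2500, ω = 0.7500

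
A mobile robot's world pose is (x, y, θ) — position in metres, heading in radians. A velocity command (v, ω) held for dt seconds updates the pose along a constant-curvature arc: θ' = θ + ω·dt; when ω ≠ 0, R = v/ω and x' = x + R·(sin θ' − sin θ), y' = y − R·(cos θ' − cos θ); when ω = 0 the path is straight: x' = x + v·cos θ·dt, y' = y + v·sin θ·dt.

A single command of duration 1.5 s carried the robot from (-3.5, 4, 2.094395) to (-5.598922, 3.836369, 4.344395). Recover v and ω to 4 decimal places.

v = 1.7500, ω = 1.5000

Δθ = 4.344395 − 2.094395 = 2.250000
ω = Δθ/dt = 2.250000/1.5 = 1.5000
R = Δx/(sin θ' − sin θ) = 1.1667
v = R·ω = 1.1667·1.5000 = 1.7500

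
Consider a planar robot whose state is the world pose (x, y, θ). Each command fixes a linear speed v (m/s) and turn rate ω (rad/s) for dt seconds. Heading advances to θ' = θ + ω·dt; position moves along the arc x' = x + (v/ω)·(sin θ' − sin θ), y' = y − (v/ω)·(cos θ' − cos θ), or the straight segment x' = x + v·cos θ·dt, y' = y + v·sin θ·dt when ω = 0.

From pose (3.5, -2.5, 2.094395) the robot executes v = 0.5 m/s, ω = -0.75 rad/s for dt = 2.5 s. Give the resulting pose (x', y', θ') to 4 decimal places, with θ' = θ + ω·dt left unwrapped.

(3.9323, -1.5160, 0.2194)

θ' = 2.0944 + -0.75·2.5 = 0.2194
R = v/ω = 0.5/-0.75 = -0.6667
x' = 3.5 + -0.6667·(sin 0.2194 − sin 2.0944) = 3.9323
y' = -2.5 − -0.6667·(cos 0.2194 − cos 2.0944) = -1.5160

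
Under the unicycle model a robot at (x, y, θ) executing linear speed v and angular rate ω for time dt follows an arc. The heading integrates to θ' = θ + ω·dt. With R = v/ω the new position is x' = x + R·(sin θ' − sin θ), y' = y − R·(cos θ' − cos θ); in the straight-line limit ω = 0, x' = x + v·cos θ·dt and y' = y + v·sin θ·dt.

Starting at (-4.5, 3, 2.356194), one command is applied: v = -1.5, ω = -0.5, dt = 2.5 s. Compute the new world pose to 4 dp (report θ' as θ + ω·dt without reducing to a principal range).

θ' = 2.3562 + -0.5·2.5 = 1.1062
R = v/ω = -1.5/-0.5 = 3.0000
x' = -4.5 + 3.0000·(sin 1.1062 − sin 2.3562) = -3.9393
y' = 3 − 3.0000·(cos 1.1062 − cos 2.3562) = -0.4655

(-3.9393, -0.4655, 1.1062)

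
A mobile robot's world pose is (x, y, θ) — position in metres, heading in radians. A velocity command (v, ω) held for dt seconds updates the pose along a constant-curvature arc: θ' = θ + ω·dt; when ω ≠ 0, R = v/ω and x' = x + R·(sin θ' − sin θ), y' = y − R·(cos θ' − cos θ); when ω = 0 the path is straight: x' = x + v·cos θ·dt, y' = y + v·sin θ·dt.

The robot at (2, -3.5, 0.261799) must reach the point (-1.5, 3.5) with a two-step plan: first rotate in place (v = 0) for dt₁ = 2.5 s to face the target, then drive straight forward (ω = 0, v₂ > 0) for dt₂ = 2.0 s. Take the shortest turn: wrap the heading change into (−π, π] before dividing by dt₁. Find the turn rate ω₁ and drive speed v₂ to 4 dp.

ω₁ = 0.7091, v₂ = 3.9131

heading to target = atan2(3.5−-3.5, -1.5−2) = 2.0344
Δθ = wrap(2.0344 − 0.2618) = 1.7726; ω₁ = Δθ/dt₁ = 0.7091
distance = √((-1.5−2)² + (3.5−-3.5)²) = 7.8262; v₂ = distance/dt₂ = 3.9131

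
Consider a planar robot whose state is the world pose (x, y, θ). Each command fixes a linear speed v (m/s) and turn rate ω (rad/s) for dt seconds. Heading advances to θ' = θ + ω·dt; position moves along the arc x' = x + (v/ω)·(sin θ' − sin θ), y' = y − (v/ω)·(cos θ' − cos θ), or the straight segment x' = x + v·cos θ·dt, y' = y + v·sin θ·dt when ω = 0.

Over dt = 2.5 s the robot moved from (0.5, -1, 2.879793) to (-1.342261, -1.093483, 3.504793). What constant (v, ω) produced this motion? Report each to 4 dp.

v = 0.7500, ω = 0.2500

Δθ = 3.504793 − 2.879793 = 0.625000
ω = Δθ/dt = 0.625000/2.5 = 0.2500
R = Δx/(sin θ' − sin θ) = 3.0000
v = R·ω = 3.0000·0.2500 = 0.7500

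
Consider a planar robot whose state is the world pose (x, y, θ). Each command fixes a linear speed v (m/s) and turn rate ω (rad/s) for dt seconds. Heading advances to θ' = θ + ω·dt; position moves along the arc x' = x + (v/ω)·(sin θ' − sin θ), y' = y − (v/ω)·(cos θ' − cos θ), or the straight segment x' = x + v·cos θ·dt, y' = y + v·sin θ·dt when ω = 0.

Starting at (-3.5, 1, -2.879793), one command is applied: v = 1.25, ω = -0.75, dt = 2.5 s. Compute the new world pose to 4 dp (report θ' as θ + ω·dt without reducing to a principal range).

θ' = -2.8798 + -0.75·2.5 = -4.7548
R = v/ω = 1.25/-0.75 = -1.6667
x' = -3.5 + -1.6667·(sin -4.7548 − sin -2.8798) = -5.5965
y' = 1 − -1.6667·(cos -4.7548 − cos -2.8798) = 2.6805

(-5.5965, 2.6805, -4.7548)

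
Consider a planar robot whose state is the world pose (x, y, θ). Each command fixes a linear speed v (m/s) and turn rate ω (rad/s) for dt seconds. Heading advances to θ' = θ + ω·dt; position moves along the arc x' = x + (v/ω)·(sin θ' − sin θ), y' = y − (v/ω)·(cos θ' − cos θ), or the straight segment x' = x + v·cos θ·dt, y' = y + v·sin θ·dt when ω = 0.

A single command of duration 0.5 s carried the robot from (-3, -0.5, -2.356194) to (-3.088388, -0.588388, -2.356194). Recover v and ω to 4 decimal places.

v = 0.2500, ω = 0.0000

Δθ = -2.356194 − -2.356194 = 0.000000
ω = Δθ/dt = 0.000000/0.5 = 0.0000
ω = 0 → v = (Δx·cos θ + Δy·sin θ)/dt = 0.2500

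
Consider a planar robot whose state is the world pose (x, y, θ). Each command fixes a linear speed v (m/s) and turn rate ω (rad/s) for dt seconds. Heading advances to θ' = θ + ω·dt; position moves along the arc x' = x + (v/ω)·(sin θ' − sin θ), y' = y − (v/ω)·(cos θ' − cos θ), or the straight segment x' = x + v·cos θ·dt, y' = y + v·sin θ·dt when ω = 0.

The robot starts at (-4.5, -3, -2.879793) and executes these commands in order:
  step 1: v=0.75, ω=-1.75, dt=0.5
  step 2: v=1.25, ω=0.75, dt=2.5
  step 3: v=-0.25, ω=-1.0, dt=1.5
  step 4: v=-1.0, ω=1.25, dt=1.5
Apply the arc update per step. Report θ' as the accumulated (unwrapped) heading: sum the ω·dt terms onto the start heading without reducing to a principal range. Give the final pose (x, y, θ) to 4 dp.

step 1: θ'=-3.7548 (R=-0.4286) → pose (-4.8576, -2.9365, -3.7548)
step 2: θ'=-1.8798 (R=1.6667) → pose (-7.4044, -3.7927, -1.8798)
step 3: θ'=-3.3798 (R=0.2500) → pose (-7.1073, -3.6258, -3.3798)
step 4: θ'=-1.5048 (R=-0.8000) → pose (-6.1203, -2.7956, -1.5048)

(-6.1203, -2.7956, -1.5048)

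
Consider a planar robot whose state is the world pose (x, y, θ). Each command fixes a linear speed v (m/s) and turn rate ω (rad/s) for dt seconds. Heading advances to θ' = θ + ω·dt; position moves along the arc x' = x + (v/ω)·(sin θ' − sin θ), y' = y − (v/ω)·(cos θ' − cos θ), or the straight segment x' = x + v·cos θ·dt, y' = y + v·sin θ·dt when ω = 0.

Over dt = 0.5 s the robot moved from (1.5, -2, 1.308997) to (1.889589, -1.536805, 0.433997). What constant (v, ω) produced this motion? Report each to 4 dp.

Δθ = 0.433997 − 1.308997 = -0.875000
ω = Δθ/dt = -0.875000/0.5 = -1.7500
R = −Δy/(cos θ' − cos θ) = -0.7143
v = R·ω = -0.7143·-1.7500 = 1.2500

v = 1.2500, ω = -1.7500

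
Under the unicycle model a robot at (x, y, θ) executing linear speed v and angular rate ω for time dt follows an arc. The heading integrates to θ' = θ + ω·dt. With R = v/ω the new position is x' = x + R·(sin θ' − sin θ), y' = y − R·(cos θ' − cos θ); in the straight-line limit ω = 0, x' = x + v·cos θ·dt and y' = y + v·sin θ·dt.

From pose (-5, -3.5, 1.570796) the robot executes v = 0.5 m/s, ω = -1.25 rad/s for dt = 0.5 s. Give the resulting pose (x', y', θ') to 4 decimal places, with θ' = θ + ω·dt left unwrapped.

θ' = 1.5708 + -1.25·0.5 = 0.9458
R = v/ω = 0.5/-1.25 = -0.4000
x' = -5 + -0.4000·(sin 0.9458 − sin 1.5708) = -4.9244
y' = -3.5 − -0.4000·(cos 0.9458 − cos 1.5708) = -3.2660

(-4.9244, -3.2660, 0.9458)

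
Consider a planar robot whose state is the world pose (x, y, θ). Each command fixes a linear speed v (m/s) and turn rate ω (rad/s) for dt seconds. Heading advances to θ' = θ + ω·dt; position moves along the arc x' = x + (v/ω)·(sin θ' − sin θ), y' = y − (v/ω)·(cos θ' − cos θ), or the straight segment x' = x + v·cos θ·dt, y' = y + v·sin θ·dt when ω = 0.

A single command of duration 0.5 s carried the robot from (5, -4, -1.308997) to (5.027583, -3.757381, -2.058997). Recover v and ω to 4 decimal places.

Δθ = -2.058997 − -1.308997 = -0.750000
ω = Δθ/dt = -0.750000/0.5 = -1.5000
R = −Δy/(cos θ' − cos θ) = 0.3333
v = R·ω = 0.3333·-1.5000 = -0.5000

v = -0.5000, ω = -1.5000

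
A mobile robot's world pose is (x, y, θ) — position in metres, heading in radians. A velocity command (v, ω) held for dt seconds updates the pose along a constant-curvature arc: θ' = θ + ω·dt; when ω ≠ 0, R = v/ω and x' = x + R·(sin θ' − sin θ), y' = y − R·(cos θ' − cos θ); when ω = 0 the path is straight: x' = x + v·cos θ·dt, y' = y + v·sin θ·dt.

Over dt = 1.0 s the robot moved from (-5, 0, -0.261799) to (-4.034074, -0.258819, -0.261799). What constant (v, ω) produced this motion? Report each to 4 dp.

Δθ = -0.261799 − -0.261799 = 0.000000
ω = Δθ/dt = 0.000000/1.0 = 0.0000
ω = 0 → v = (Δx·cos θ + Δy·sin θ)/dt = 1.0000

v = 1.0000, ω = 0.0000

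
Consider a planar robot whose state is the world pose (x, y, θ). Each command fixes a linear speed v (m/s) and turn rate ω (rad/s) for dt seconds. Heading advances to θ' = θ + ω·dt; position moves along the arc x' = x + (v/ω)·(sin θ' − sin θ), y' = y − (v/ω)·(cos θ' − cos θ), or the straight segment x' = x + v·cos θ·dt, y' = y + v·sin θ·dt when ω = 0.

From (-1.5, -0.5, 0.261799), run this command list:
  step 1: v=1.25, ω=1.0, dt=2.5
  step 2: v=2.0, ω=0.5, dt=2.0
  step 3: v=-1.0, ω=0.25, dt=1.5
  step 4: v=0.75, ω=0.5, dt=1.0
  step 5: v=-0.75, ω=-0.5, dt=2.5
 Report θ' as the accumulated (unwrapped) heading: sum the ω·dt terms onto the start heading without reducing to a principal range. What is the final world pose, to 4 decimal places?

(-3.2430, 3.1248, 3.3868)

step 1: θ'=2.7618 (R=1.2500) → pose (-1.3601, 1.8683, 2.7618)
step 2: θ'=3.7618 (R=4.0000) → pose (-5.1678, 1.4084, 3.7618)
step 3: θ'=4.1368 (R=-4.0000) → pose (-4.1372, 2.4861, 4.1368)
step 4: θ'=4.6368 (R=1.5000) → pose (-4.3746, 1.7829, 4.6368)
step 5: θ'=3.3868 (R=1.5000) → pose (-3.2430, 3.1248, 3.3868)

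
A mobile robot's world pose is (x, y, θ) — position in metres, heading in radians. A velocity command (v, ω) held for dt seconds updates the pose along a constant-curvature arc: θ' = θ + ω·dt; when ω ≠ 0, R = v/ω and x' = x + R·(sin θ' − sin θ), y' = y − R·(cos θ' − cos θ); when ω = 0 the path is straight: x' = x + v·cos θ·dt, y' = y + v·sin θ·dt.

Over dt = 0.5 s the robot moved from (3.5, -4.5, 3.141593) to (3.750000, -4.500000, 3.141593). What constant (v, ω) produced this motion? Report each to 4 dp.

v = -0.5000, ω = 0.0000

Δθ = 3.141593 − 3.141593 = 0.000000
ω = Δθ/dt = 0.000000/0.5 = 0.0000
ω = 0 → v = (Δx·cos θ + Δy·sin θ)/dt = -0.5000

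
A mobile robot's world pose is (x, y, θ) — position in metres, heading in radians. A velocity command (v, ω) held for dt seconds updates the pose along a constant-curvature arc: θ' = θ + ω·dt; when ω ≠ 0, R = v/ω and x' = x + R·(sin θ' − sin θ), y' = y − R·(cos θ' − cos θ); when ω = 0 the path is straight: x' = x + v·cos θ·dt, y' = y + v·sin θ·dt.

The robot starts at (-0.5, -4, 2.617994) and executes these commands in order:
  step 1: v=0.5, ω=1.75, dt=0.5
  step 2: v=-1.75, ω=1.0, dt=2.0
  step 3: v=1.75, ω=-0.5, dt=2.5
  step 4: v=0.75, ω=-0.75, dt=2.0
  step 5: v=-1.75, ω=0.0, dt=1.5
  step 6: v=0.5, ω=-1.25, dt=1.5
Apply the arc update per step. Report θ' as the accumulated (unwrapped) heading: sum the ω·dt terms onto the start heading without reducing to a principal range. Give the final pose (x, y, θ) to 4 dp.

(1.5238, -6.0117, 0.8680)

step 1: θ'=3.4930 (R=0.2857) → pose (-0.7412, -3.9792, 3.4930)
step 2: θ'=5.4930 (R=-1.7500) → pose (-0.1002, -1.1046, 5.4930)
step 3: θ'=4.2430 (R=-3.5000) → pose (0.5345, -5.1508, 4.2430)
step 4: θ'=2.7430 (R=-1.0000) → pose (-0.7455, -5.6201, 2.7430)
step 5: θ'=2.7430 (straight) → pose (1.6738, -6.6389, 2.7430)
step 6: θ'=0.8680 (R=-0.4000) → pose (1.5238, -6.0117, 0.8680)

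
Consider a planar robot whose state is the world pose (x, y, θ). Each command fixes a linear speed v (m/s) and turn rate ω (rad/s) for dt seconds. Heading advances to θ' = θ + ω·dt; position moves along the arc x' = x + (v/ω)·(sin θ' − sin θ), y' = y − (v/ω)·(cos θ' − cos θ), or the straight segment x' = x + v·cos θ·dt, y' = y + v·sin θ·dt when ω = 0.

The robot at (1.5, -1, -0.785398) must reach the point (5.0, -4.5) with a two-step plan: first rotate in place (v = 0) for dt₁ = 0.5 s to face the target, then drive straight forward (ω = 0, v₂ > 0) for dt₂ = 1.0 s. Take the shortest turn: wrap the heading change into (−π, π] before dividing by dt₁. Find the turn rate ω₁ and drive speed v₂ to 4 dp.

heading to target = atan2(-4.5−-1, 5−1.5) = -0.7854
Δθ = wrap(-0.7854 − -0.7854) = 0.0000; ω₁ = Δθ/dt₁ = 0.0000
distance = √((5−1.5)² + (-4.5−-1)²) = 4.9497; v₂ = distance/dt₂ = 4.9497

ω₁ = 0.0000, v₂ = 4.9497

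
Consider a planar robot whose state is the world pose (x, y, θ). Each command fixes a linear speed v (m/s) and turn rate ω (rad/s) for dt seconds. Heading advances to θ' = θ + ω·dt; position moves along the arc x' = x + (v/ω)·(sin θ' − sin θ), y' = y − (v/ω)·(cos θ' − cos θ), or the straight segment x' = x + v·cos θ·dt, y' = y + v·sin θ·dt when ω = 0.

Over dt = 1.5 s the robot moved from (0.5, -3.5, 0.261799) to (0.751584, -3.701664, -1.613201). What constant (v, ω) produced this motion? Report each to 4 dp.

v = 0.2500, ω = -1.2500

Δθ = -1.613201 − 0.261799 = -1.875000
ω = Δθ/dt = -1.875000/1.5 = -1.2500
R = Δx/(sin θ' − sin θ) = -0.2000
v = R·ω = -0.2000·-1.2500 = 0.2500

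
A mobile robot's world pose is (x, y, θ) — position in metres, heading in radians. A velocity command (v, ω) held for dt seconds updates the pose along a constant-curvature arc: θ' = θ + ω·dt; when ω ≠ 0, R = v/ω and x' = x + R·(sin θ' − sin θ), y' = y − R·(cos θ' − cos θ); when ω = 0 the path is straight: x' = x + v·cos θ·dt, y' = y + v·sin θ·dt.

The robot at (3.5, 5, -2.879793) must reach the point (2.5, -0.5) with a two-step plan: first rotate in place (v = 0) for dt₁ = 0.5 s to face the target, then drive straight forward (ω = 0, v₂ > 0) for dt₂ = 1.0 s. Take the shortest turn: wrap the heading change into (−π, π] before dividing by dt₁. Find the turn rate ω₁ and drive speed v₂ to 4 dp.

ω₁ = 2.2583, v₂ = 5.5902

heading to target = atan2(-0.5−5, 2.5−3.5) = -1.7506
Δθ = wrap(-1.7506 − -2.8798) = 1.1291; ω₁ = Δθ/dt₁ = 2.2583
distance = √((2.5−3.5)² + (-0.5−5)²) = 5.5902; v₂ = distance/dt₂ = 5.5902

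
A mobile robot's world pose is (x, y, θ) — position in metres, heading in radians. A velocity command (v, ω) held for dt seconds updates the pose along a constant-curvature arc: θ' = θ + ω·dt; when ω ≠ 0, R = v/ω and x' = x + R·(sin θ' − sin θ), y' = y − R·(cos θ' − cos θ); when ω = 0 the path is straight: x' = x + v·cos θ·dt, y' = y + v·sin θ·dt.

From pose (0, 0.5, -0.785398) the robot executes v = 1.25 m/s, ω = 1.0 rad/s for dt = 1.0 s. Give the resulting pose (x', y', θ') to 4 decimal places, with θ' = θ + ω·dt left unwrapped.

(1.1501, 0.1626, 0.2146)

θ' = -0.7854 + 1.0·1.0 = 0.2146
R = v/ω = 1.25/1.0 = 1.2500
x' = 0 + 1.2500·(sin 0.2146 − sin -0.7854) = 1.1501
y' = 0.5 − 1.2500·(cos 0.2146 − cos -0.7854) = 0.1626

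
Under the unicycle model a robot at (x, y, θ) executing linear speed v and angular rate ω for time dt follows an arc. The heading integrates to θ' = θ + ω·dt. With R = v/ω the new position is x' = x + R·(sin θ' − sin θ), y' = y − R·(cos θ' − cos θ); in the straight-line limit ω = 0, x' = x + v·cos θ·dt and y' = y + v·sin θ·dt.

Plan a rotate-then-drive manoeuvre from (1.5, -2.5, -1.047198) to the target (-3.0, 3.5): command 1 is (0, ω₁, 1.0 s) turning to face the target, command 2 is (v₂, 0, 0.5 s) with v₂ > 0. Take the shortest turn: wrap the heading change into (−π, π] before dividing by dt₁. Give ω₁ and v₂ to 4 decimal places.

heading to target = atan2(3.5−-2.5, -3−1.5) = 2.2143
Δθ = wrap(2.2143 − -1.0472) = -3.0217; ω₁ = Δθ/dt₁ = -3.0217
distance = √((-3−1.5)² + (3.5−-2.5)²) = 7.5000; v₂ = distance/dt₂ = 15.0000

ω₁ = -3.0217, v₂ = 15.0000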